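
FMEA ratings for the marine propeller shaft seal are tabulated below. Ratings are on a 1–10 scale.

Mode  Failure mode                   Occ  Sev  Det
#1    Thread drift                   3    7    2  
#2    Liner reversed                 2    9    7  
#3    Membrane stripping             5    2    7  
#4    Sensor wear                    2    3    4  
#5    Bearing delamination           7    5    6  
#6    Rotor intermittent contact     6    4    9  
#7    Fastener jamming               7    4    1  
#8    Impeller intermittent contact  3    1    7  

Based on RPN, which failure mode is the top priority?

#6

RPN = Severity × Occurrence × Detection:
  #1: 7 × 3 × 2 = 42
  #2: 9 × 2 × 7 = 126
  #3: 2 × 5 × 7 = 70
  #4: 3 × 2 × 4 = 24
  #5: 5 × 7 × 6 = 210
  #6: 4 × 6 × 9 = 216
  #7: 4 × 7 × 1 = 28
  #8: 1 × 3 × 7 = 21
Highest RPN is 216 → #6.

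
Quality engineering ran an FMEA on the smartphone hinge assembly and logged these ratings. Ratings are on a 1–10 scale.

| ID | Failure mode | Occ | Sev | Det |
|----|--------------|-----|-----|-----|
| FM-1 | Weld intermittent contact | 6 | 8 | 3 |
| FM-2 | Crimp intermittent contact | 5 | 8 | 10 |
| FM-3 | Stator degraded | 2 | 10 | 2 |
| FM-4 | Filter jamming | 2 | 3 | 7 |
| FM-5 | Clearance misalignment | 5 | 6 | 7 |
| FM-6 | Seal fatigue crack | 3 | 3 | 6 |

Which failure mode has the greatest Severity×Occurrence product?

FM-1

Criticality = Severity × Occurrence:
  FM-1: 8 × 6 = 48
  FM-2: 8 × 5 = 40
  FM-3: 10 × 2 = 20
  FM-4: 3 × 2 = 6
  FM-5: 6 × 5 = 30
  FM-6: 3 × 3 = 9
Highest criticality is 48 → FM-1.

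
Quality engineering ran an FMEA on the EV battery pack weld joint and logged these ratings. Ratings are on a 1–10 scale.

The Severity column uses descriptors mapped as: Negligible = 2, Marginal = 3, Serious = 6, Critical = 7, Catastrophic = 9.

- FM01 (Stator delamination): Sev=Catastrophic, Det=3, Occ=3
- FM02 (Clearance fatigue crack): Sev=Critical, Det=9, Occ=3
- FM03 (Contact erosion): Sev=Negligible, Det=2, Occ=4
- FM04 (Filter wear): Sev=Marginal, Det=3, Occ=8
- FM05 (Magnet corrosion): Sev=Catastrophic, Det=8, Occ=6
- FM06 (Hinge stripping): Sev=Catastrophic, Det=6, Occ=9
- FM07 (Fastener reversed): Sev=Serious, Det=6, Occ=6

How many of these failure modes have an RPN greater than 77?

RPN = Severity × Occurrence × Detection:
  FM01: 9 × 3 × 3 = 81
  FM02: 7 × 3 × 9 = 189
  FM03: 2 × 4 × 2 = 16
  FM04: 3 × 8 × 3 = 72
  FM05: 9 × 6 × 8 = 432
  FM06: 9 × 9 × 6 = 486
  FM07: 6 × 6 × 6 = 216
Modes with RPN > 77: FM01 (81), FM02 (189), FM05 (432), FM06 (486), FM07 (216) → 5.

5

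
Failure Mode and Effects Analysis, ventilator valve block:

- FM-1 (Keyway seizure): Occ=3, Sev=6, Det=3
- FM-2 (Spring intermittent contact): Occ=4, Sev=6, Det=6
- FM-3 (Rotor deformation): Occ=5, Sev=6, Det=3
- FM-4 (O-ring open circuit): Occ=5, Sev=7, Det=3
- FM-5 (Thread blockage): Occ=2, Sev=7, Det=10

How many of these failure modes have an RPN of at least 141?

1

RPN = Severity × Occurrence × Detection:
  FM-1: 6 × 3 × 3 = 54
  FM-2: 6 × 4 × 6 = 144
  FM-3: 6 × 5 × 3 = 90
  FM-4: 7 × 5 × 3 = 105
  FM-5: 7 × 2 × 10 = 140
Modes with RPN ≥ 141: FM-2 (144) → 1.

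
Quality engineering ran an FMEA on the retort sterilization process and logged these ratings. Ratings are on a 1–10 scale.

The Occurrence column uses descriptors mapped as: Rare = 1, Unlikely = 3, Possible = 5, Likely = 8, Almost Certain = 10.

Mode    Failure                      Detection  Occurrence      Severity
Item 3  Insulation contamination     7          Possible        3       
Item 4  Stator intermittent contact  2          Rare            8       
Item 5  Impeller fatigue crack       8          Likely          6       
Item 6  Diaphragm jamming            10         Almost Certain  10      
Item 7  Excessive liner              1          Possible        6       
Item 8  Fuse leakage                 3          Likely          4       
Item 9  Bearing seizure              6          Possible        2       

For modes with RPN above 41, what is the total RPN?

1645

RPN = Severity × Occurrence × Detection:
  Item 3: 3 × 5 × 7 = 105
  Item 4: 8 × 1 × 2 = 16
  Item 5: 6 × 8 × 8 = 384
  Item 6: 10 × 10 × 10 = 1000
  Item 7: 6 × 5 × 1 = 30
  Item 8: 4 × 8 × 3 = 96
  Item 9: 2 × 5 × 6 = 60
RPN > 41: Item 3 (105), Item 5 (384), Item 6 (1000), Item 8 (96), Item 9 (60).
Sum: 105 + 384 + 1000 + 96 + 60 = 1645.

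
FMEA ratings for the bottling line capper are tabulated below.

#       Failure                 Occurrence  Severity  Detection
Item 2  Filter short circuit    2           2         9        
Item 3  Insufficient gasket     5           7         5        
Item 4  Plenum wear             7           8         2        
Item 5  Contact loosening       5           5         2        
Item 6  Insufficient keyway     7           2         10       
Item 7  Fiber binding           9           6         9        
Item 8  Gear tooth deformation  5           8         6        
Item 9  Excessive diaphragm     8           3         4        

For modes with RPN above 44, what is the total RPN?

RPN = Severity × Occurrence × Detection:
  Item 2: 2 × 2 × 9 = 36
  Item 3: 7 × 5 × 5 = 175
  Item 4: 8 × 7 × 2 = 112
  Item 5: 5 × 5 × 2 = 50
  Item 6: 2 × 7 × 10 = 140
  Item 7: 6 × 9 × 9 = 486
  Item 8: 8 × 5 × 6 = 240
  Item 9: 3 × 8 × 4 = 96
RPN > 44: Item 3 (175), Item 4 (112), Item 5 (50), Item 6 (140), Item 7 (486), Item 8 (240), Item 9 (96).
Sum: 175 + 112 + 50 + 140 + 486 + 240 + 96 = 1299.

1299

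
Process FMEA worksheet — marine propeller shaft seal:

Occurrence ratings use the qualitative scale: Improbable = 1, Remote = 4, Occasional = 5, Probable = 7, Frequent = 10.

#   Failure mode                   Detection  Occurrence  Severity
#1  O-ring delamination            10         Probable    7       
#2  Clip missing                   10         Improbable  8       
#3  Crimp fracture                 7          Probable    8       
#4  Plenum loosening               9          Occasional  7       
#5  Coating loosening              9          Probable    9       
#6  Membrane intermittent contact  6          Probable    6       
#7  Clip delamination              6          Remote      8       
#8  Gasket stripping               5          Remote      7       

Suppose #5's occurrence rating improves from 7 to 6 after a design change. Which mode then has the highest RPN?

RPN = Severity × Occurrence × Detection:
  #1: 7 × 7 × 10 = 490
  #2: 8 × 1 × 10 = 80
  #3: 8 × 7 × 7 = 392
  #4: 7 × 5 × 9 = 315
  #5: 9 × 7 × 9 = 567
  #6: 6 × 7 × 6 = 252
  #7: 8 × 4 × 6 = 192
  #8: 7 × 4 × 5 = 140
After action: #5 → 9 × 6 × 9 = 486.
Revised RPNs: #1=490, #5=486, #3=392, #4=315, #6=252, #7=192, #8=140, #2=80.
Highest is now #1 (490).

#1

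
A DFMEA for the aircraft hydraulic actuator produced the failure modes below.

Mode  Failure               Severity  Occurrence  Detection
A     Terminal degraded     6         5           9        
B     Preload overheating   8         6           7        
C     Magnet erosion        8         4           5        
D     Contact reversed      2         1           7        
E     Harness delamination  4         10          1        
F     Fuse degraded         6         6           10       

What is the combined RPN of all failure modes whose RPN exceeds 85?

RPN = Severity × Occurrence × Detection:
  A: 6 × 5 × 9 = 270
  B: 8 × 6 × 7 = 336
  C: 8 × 4 × 5 = 160
  D: 2 × 1 × 7 = 14
  E: 4 × 10 × 1 = 40
  F: 6 × 6 × 10 = 360
RPN > 85: A (270), B (336), C (160), F (360).
Sum: 270 + 336 + 160 + 360 = 1126.

1126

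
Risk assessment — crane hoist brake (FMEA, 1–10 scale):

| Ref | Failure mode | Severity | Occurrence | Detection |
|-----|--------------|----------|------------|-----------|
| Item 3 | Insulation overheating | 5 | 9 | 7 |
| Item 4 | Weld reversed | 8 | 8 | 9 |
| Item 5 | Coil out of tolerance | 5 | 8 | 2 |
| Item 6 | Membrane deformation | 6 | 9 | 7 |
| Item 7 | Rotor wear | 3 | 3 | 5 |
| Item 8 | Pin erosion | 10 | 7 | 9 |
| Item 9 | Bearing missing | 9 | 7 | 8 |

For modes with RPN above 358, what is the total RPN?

2088

RPN = Severity × Occurrence × Detection:
  Item 3: 5 × 9 × 7 = 315
  Item 4: 8 × 8 × 9 = 576
  Item 5: 5 × 8 × 2 = 80
  Item 6: 6 × 9 × 7 = 378
  Item 7: 3 × 3 × 5 = 45
  Item 8: 10 × 7 × 9 = 630
  Item 9: 9 × 7 × 8 = 504
RPN > 358: Item 4 (576), Item 6 (378), Item 8 (630), Item 9 (504).
Sum: 576 + 378 + 630 + 504 = 2088.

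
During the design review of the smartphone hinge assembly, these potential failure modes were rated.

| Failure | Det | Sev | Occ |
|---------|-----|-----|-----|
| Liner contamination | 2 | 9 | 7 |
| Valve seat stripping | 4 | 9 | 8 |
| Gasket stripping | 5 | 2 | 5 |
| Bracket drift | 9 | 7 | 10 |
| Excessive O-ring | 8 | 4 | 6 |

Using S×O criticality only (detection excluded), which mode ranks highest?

Valve seat stripping

Criticality = Severity × Occurrence:
  Liner contamination: 9 × 7 = 63
  Valve seat stripping: 9 × 8 = 72
  Gasket stripping: 2 × 5 = 10
  Bracket drift: 7 × 10 = 70
  Excessive O-ring: 4 × 6 = 24
Highest criticality is 72 → Valve seat stripping.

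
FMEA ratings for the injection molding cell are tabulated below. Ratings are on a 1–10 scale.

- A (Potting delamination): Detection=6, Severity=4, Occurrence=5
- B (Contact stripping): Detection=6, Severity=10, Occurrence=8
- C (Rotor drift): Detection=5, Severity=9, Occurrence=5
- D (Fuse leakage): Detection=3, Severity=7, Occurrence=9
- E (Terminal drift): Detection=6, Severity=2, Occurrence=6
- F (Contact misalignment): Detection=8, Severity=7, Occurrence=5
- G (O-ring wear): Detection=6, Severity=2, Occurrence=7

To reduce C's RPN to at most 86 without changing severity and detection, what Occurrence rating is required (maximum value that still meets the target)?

1

C: S=9, O=5, D=5 → current RPN = 225.
Fixed product = 45. Need 45 × O ≤ 86, so O ≤ 86/45 = 1.91.
Maximum integer Occurrence rating = 1 (gives RPN 45; O=2 would give 90 > 86).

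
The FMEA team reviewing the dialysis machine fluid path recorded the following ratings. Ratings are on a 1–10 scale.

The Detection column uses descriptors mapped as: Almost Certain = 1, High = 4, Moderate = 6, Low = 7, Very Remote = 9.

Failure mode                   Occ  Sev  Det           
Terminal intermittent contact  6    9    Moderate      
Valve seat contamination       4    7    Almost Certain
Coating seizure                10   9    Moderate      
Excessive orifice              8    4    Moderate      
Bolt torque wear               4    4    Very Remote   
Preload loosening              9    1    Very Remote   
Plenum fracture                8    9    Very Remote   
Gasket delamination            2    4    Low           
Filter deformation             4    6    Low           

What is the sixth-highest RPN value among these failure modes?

144

RPN = Severity × Occurrence × Detection:
  Terminal intermittent contact: 9 × 6 × 6 = 324
  Valve seat contamination: 7 × 4 × 1 = 28
  Coating seizure: 9 × 10 × 6 = 540
  Excessive orifice: 4 × 8 × 6 = 192
  Bolt torque wear: 4 × 4 × 9 = 144
  Preload loosening: 1 × 9 × 9 = 81
  Plenum fracture: 9 × 8 × 9 = 648
  Gasket delamination: 4 × 2 × 7 = 56
  Filter deformation: 6 × 4 × 7 = 168
Sorted descending: 648, 540, 324, 192, 168, 144, 81, 56, 28.
The sixth-highest RPN is 144 (Bolt torque wear).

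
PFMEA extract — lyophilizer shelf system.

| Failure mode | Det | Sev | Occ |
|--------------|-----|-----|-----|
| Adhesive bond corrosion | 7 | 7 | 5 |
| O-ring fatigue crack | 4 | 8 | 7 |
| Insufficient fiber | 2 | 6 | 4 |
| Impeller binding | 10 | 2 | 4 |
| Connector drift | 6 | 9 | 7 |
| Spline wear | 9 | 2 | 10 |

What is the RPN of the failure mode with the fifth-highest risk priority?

80

RPN = Severity × Occurrence × Detection:
  Adhesive bond corrosion: 7 × 5 × 7 = 245
  O-ring fatigue crack: 8 × 7 × 4 = 224
  Insufficient fiber: 6 × 4 × 2 = 48
  Impeller binding: 2 × 4 × 10 = 80
  Connector drift: 9 × 7 × 6 = 378
  Spline wear: 2 × 10 × 9 = 180
Sorted descending: 378, 245, 224, 180, 80, 48.
The fifth-highest RPN is 80 (Impeller binding).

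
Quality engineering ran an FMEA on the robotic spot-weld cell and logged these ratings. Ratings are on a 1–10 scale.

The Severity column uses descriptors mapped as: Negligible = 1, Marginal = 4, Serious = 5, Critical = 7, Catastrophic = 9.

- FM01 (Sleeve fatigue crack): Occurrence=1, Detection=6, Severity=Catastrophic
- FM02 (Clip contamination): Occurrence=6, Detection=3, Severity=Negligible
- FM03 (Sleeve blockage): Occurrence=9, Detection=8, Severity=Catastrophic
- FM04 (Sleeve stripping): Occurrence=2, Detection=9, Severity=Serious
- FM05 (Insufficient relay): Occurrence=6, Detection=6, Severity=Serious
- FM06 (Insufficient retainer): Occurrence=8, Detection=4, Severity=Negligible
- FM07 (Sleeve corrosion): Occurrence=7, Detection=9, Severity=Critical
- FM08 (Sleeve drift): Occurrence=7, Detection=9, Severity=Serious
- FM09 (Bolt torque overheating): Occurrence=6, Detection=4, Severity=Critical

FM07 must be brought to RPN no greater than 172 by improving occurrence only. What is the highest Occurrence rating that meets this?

FM07: S=7, O=7, D=9 → current RPN = 441.
Fixed product = 63. Need 63 × O ≤ 172, so O ≤ 172/63 = 2.73.
Maximum integer Occurrence rating = 2 (gives RPN 126; O=3 would give 189 > 172).

2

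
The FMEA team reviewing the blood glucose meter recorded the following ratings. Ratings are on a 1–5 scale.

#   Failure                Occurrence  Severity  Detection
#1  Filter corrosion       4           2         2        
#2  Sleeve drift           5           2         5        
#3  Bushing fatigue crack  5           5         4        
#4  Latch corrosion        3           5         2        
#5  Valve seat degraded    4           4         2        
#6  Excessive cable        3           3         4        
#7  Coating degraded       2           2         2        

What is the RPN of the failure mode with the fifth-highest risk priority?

30

RPN = Severity × Occurrence × Detection:
  #1: 2 × 4 × 2 = 16
  #2: 2 × 5 × 5 = 50
  #3: 5 × 5 × 4 = 100
  #4: 5 × 3 × 2 = 30
  #5: 4 × 4 × 2 = 32
  #6: 3 × 3 × 4 = 36
  #7: 2 × 2 × 2 = 8
Sorted descending: 100, 50, 36, 32, 30, 16, 8.
The fifth-highest RPN is 30 (#4).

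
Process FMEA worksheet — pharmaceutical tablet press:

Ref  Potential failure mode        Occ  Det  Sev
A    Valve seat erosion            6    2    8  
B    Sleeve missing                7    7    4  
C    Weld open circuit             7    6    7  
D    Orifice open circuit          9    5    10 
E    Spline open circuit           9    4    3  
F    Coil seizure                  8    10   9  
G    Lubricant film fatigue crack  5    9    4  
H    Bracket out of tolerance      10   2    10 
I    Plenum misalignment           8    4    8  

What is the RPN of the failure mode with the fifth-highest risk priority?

200

RPN = Severity × Occurrence × Detection:
  A: 8 × 6 × 2 = 96
  B: 4 × 7 × 7 = 196
  C: 7 × 7 × 6 = 294
  D: 10 × 9 × 5 = 450
  E: 3 × 9 × 4 = 108
  F: 9 × 8 × 10 = 720
  G: 4 × 5 × 9 = 180
  H: 10 × 10 × 2 = 200
  I: 8 × 8 × 4 = 256
Sorted descending: 720, 450, 294, 256, 200, 196, 180, 108, 96.
The fifth-highest RPN is 200 (H).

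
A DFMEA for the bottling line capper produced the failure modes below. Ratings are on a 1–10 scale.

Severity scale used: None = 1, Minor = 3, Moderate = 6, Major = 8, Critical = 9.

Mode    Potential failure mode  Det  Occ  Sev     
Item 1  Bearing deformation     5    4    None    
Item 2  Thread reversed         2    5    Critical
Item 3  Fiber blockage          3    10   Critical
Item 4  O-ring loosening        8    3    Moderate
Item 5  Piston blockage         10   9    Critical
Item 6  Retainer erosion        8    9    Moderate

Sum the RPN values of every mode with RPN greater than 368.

1242

RPN = Severity × Occurrence × Detection:
  Item 1: 1 × 4 × 5 = 20
  Item 2: 9 × 5 × 2 = 90
  Item 3: 9 × 10 × 3 = 270
  Item 4: 6 × 3 × 8 = 144
  Item 5: 9 × 9 × 10 = 810
  Item 6: 6 × 9 × 8 = 432
RPN > 368: Item 5 (810), Item 6 (432).
Sum: 810 + 432 = 1242.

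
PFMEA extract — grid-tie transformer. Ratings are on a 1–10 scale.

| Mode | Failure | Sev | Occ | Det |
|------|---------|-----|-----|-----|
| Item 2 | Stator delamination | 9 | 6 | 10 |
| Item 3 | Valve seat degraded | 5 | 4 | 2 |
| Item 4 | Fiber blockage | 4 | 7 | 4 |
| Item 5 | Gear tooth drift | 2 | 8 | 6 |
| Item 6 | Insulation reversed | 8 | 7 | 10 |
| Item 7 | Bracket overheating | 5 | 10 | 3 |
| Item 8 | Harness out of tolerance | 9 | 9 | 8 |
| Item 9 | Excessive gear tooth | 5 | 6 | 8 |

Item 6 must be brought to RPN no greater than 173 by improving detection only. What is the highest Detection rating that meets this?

Item 6: S=8, O=7, D=10 → current RPN = 560.
Fixed product = 56. Need 56 × D ≤ 173, so D ≤ 173/56 = 3.09.
Maximum integer Detection rating = 3 (gives RPN 168; D=4 would give 224 > 173).

3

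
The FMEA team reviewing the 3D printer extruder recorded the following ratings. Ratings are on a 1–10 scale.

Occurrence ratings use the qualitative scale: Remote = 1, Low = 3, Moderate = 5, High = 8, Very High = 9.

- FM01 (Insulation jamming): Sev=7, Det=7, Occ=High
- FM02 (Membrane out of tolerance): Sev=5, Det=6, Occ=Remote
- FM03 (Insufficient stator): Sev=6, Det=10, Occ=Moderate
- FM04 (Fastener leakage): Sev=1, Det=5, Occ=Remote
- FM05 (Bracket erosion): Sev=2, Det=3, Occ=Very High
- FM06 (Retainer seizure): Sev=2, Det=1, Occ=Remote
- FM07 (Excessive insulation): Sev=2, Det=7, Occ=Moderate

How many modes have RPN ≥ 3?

RPN = Severity × Occurrence × Detection:
  FM01: 7 × 8 × 7 = 392
  FM02: 5 × 1 × 6 = 30
  FM03: 6 × 5 × 10 = 300
  FM04: 1 × 1 × 5 = 5
  FM05: 2 × 9 × 3 = 54
  FM06: 2 × 1 × 1 = 2
  FM07: 2 × 5 × 7 = 70
Modes with RPN ≥ 3: FM01 (392), FM02 (30), FM03 (300), FM04 (5), FM05 (54), FM07 (70) → 6.

6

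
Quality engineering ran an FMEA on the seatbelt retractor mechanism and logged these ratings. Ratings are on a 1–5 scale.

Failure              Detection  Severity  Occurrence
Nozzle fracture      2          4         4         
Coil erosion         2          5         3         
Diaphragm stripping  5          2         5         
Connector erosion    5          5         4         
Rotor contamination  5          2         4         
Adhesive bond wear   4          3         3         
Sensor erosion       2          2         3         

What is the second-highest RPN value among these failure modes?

RPN = Severity × Occurrence × Detection:
  Nozzle fracture: 4 × 4 × 2 = 32
  Coil erosion: 5 × 3 × 2 = 30
  Diaphragm stripping: 2 × 5 × 5 = 50
  Connector erosion: 5 × 4 × 5 = 100
  Rotor contamination: 2 × 4 × 5 = 40
  Adhesive bond wear: 3 × 3 × 4 = 36
  Sensor erosion: 2 × 3 × 2 = 12
Sorted descending: 100, 50, 40, 36, 32, 30, 12.
The second-highest RPN is 50 (Diaphragm stripping).

50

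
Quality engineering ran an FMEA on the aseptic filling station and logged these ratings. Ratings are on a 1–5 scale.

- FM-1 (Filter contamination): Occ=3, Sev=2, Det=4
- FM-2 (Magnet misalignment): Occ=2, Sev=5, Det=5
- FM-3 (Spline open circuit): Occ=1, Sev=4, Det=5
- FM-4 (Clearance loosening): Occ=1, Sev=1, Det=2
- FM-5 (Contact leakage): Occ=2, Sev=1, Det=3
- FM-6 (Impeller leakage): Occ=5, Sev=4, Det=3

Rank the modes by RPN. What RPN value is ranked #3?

RPN = Severity × Occurrence × Detection:
  FM-1: 2 × 3 × 4 = 24
  FM-2: 5 × 2 × 5 = 50
  FM-3: 4 × 1 × 5 = 20
  FM-4: 1 × 1 × 2 = 2
  FM-5: 1 × 2 × 3 = 6
  FM-6: 4 × 5 × 3 = 60
Sorted descending: 60, 50, 24, 20, 6, 2.
The third-highest RPN is 24 (FM-1).

24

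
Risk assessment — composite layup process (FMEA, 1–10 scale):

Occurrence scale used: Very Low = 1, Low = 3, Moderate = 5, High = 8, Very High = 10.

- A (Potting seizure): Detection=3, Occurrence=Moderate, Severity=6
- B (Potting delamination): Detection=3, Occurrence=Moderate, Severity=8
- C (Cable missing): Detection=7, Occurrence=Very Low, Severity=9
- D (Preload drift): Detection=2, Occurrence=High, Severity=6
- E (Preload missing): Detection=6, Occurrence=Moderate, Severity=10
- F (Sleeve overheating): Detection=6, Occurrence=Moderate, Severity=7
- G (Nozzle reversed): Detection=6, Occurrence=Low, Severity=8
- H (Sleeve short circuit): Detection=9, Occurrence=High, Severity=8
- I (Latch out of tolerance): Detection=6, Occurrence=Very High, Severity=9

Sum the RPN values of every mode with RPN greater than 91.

RPN = Severity × Occurrence × Detection:
  A: 6 × 5 × 3 = 90
  B: 8 × 5 × 3 = 120
  C: 9 × 1 × 7 = 63
  D: 6 × 8 × 2 = 96
  E: 10 × 5 × 6 = 300
  F: 7 × 5 × 6 = 210
  G: 8 × 3 × 6 = 144
  H: 8 × 8 × 9 = 576
  I: 9 × 10 × 6 = 540
RPN > 91: B (120), D (96), E (300), F (210), G (144), H (576), I (540).
Sum: 120 + 96 + 300 + 210 + 144 + 576 + 540 = 1986.

1986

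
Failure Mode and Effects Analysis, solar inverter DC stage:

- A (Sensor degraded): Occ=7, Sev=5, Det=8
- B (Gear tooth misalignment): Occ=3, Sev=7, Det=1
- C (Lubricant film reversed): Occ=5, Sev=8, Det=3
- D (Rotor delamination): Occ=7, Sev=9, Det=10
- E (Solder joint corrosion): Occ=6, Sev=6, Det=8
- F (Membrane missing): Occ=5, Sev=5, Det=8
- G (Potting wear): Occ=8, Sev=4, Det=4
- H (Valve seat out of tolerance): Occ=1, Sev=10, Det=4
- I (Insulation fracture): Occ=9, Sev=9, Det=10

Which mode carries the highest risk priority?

I

RPN = Severity × Occurrence × Detection:
  A: 5 × 7 × 8 = 280
  B: 7 × 3 × 1 = 21
  C: 8 × 5 × 3 = 120
  D: 9 × 7 × 10 = 630
  E: 6 × 6 × 8 = 288
  F: 5 × 5 × 8 = 200
  G: 4 × 8 × 4 = 128
  H: 10 × 1 × 4 = 40
  I: 9 × 9 × 10 = 810
Highest RPN is 810 → I.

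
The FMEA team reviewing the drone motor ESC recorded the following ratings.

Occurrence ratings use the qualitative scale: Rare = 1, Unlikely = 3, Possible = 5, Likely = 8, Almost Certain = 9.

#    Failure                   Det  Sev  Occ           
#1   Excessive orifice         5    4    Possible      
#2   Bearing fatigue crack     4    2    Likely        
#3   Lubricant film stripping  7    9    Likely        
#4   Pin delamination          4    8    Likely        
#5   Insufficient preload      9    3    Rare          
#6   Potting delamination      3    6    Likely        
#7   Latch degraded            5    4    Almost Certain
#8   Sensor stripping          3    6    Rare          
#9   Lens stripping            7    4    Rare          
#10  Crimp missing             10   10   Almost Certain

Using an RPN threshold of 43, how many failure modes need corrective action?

7

RPN = Severity × Occurrence × Detection:
  #1: 4 × 5 × 5 = 100
  #2: 2 × 8 × 4 = 64
  #3: 9 × 8 × 7 = 504
  #4: 8 × 8 × 4 = 256
  #5: 3 × 1 × 9 = 27
  #6: 6 × 8 × 3 = 144
  #7: 4 × 9 × 5 = 180
  #8: 6 × 1 × 3 = 18
  #9: 4 × 1 × 7 = 28
  #10: 10 × 9 × 10 = 900
Modes with RPN ≥ 43: #1 (100), #2 (64), #3 (504), #4 (256), #6 (144), #7 (180), #10 (900) → 7.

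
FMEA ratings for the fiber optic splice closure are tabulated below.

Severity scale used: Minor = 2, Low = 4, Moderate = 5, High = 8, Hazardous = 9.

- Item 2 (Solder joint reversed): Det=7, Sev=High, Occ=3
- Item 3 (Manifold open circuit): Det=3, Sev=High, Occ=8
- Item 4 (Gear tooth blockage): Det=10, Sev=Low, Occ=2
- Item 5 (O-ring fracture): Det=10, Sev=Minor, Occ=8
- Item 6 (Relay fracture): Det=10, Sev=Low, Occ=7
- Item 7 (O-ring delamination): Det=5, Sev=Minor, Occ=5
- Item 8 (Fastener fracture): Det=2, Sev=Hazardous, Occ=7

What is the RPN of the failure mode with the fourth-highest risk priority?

RPN = Severity × Occurrence × Detection:
  Item 2: 8 × 3 × 7 = 168
  Item 3: 8 × 8 × 3 = 192
  Item 4: 4 × 2 × 10 = 80
  Item 5: 2 × 8 × 10 = 160
  Item 6: 4 × 7 × 10 = 280
  Item 7: 2 × 5 × 5 = 50
  Item 8: 9 × 7 × 2 = 126
Sorted descending: 280, 192, 168, 160, 126, 80, 50.
The fourth-highest RPN is 160 (Item 5).

160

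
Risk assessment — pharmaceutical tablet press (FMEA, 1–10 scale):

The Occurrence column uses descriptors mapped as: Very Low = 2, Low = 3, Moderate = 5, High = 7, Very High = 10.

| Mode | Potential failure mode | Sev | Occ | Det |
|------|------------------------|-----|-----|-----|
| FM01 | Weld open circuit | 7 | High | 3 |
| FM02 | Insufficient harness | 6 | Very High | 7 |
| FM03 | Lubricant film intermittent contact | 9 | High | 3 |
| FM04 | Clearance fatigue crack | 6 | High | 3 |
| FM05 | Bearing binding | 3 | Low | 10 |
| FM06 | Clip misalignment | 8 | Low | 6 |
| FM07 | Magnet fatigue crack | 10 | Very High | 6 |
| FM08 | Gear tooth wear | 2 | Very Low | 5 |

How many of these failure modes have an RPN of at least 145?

RPN = Severity × Occurrence × Detection:
  FM01: 7 × 7 × 3 = 147
  FM02: 6 × 10 × 7 = 420
  FM03: 9 × 7 × 3 = 189
  FM04: 6 × 7 × 3 = 126
  FM05: 3 × 3 × 10 = 90
  FM06: 8 × 3 × 6 = 144
  FM07: 10 × 10 × 6 = 600
  FM08: 2 × 2 × 5 = 20
Modes with RPN ≥ 145: FM01 (147), FM02 (420), FM03 (189), FM07 (600) → 4.

4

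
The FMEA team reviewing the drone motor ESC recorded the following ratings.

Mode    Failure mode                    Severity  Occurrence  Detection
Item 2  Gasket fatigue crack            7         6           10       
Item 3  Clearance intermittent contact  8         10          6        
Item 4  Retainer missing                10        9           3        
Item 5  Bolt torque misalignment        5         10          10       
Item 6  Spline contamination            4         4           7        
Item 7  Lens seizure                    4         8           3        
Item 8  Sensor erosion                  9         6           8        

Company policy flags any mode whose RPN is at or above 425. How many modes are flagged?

3

RPN = Severity × Occurrence × Detection:
  Item 2: 7 × 6 × 10 = 420
  Item 3: 8 × 10 × 6 = 480
  Item 4: 10 × 9 × 3 = 270
  Item 5: 5 × 10 × 10 = 500
  Item 6: 4 × 4 × 7 = 112
  Item 7: 4 × 8 × 3 = 96
  Item 8: 9 × 6 × 8 = 432
Modes with RPN ≥ 425: Item 3 (480), Item 5 (500), Item 8 (432) → 3.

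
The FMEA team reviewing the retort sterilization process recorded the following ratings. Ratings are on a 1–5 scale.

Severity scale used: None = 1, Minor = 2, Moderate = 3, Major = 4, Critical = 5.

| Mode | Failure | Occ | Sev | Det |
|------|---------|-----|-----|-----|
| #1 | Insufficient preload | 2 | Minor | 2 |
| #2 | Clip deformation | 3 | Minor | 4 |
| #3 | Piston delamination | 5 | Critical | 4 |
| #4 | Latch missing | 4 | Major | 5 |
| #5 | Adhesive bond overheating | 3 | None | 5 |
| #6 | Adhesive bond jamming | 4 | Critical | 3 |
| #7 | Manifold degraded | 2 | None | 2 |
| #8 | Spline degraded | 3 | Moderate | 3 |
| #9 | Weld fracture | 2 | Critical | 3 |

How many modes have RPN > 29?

RPN = Severity × Occurrence × Detection:
  #1: 2 × 2 × 2 = 8
  #2: 2 × 3 × 4 = 24
  #3: 5 × 5 × 4 = 100
  #4: 4 × 4 × 5 = 80
  #5: 1 × 3 × 5 = 15
  #6: 5 × 4 × 3 = 60
  #7: 1 × 2 × 2 = 4
  #8: 3 × 3 × 3 = 27
  #9: 5 × 2 × 3 = 30
Modes with RPN > 29: #3 (100), #4 (80), #6 (60), #9 (30) → 4.

4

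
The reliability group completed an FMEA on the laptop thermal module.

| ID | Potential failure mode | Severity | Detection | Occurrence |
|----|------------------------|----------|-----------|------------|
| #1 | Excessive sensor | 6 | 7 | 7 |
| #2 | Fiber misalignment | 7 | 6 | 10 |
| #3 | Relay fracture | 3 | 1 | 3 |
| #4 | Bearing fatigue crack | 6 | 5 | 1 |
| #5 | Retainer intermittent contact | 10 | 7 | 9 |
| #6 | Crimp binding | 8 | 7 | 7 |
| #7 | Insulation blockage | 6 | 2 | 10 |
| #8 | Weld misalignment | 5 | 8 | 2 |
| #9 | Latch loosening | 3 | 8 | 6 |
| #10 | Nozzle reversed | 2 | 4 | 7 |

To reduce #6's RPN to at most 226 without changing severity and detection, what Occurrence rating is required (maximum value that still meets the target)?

4

#6: S=8, O=7, D=7 → current RPN = 392.
Fixed product = 56. Need 56 × O ≤ 226, so O ≤ 226/56 = 4.04.
Maximum integer Occurrence rating = 4 (gives RPN 224; O=5 would give 280 > 226).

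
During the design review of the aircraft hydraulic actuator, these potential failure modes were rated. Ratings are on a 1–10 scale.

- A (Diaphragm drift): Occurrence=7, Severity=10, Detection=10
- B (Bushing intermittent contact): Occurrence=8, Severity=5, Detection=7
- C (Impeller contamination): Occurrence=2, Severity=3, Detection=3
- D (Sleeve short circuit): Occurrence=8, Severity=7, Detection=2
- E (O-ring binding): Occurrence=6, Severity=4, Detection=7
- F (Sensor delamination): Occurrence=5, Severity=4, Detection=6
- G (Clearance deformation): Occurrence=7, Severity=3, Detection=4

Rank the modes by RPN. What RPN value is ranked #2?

280

RPN = Severity × Occurrence × Detection:
  A: 10 × 7 × 10 = 700
  B: 5 × 8 × 7 = 280
  C: 3 × 2 × 3 = 18
  D: 7 × 8 × 2 = 112
  E: 4 × 6 × 7 = 168
  F: 4 × 5 × 6 = 120
  G: 3 × 7 × 4 = 84
Sorted descending: 700, 280, 168, 120, 112, 84, 18.
The second-highest RPN is 280 (B).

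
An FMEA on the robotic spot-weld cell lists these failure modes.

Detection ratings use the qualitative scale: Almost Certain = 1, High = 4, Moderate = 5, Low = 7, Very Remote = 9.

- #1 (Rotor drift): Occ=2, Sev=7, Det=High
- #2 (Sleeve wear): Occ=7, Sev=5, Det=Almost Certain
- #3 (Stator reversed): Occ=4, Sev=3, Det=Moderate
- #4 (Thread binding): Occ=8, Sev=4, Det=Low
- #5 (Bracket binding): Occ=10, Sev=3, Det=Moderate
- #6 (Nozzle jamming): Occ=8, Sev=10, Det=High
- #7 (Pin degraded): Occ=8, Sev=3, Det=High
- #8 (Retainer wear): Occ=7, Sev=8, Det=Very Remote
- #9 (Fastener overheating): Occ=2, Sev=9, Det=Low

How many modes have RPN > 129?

RPN = Severity × Occurrence × Detection:
  #1: 7 × 2 × 4 = 56
  #2: 5 × 7 × 1 = 35
  #3: 3 × 4 × 5 = 60
  #4: 4 × 8 × 7 = 224
  #5: 3 × 10 × 5 = 150
  #6: 10 × 8 × 4 = 320
  #7: 3 × 8 × 4 = 96
  #8: 8 × 7 × 9 = 504
  #9: 9 × 2 × 7 = 126
Modes with RPN > 129: #4 (224), #5 (150), #6 (320), #8 (504) → 4.

4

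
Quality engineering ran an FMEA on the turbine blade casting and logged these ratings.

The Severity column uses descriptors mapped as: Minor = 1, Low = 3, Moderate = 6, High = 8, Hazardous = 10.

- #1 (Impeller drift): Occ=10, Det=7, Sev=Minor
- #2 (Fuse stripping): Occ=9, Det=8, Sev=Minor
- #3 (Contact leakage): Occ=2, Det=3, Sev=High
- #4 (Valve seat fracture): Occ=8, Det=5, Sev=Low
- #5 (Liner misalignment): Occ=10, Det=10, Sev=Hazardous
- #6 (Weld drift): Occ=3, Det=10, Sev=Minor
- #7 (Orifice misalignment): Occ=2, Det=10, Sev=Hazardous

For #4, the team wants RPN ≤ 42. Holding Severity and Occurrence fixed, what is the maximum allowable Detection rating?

1

#4: S=3, O=8, D=5 → current RPN = 120.
Fixed product = 24. Need 24 × D ≤ 42, so D ≤ 42/24 = 1.75.
Maximum integer Detection rating = 1 (gives RPN 24; D=2 would give 48 > 42).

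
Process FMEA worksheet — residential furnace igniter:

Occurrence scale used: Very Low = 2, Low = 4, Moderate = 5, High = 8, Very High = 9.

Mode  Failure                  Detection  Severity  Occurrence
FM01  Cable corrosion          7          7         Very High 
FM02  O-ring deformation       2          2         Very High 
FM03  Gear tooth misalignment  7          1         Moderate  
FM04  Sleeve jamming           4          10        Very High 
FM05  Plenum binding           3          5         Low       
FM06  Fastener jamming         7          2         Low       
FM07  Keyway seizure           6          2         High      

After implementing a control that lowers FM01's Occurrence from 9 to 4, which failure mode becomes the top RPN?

FM04

RPN = Severity × Occurrence × Detection:
  FM01: 7 × 9 × 7 = 441
  FM02: 2 × 9 × 2 = 36
  FM03: 1 × 5 × 7 = 35
  FM04: 10 × 9 × 4 = 360
  FM05: 5 × 4 × 3 = 60
  FM06: 2 × 4 × 7 = 56
  FM07: 2 × 8 × 6 = 96
After action: FM01 → 7 × 4 × 7 = 196.
Revised RPNs: FM04=360, FM01=196, FM07=96, FM05=60, FM06=56, FM02=36, FM03=35.
Highest is now FM04 (360).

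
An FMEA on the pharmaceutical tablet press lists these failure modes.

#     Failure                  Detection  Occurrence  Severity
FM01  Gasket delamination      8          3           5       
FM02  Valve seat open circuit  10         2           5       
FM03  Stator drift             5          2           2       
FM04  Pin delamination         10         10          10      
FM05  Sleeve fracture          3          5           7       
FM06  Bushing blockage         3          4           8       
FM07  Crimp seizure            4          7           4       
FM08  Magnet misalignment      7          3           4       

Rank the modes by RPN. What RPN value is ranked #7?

RPN = Severity × Occurrence × Detection:
  FM01: 5 × 3 × 8 = 120
  FM02: 5 × 2 × 10 = 100
  FM03: 2 × 2 × 5 = 20
  FM04: 10 × 10 × 10 = 1000
  FM05: 7 × 5 × 3 = 105
  FM06: 8 × 4 × 3 = 96
  FM07: 4 × 7 × 4 = 112
  FM08: 4 × 3 × 7 = 84
Sorted descending: 1000, 120, 112, 105, 100, 96, 84, 20.
The seventh-highest RPN is 84 (FM08).

84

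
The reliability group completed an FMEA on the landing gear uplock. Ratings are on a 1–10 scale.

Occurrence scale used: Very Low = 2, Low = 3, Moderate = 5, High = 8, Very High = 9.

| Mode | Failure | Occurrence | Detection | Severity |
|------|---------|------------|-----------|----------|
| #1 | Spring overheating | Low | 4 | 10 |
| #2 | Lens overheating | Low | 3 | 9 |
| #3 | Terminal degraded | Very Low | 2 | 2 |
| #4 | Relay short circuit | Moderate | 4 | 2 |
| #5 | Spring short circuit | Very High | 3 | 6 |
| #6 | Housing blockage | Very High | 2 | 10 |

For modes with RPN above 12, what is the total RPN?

RPN = Severity × Occurrence × Detection:
  #1: 10 × 3 × 4 = 120
  #2: 9 × 3 × 3 = 81
  #3: 2 × 2 × 2 = 8
  #4: 2 × 5 × 4 = 40
  #5: 6 × 9 × 3 = 162
  #6: 10 × 9 × 2 = 180
RPN > 12: #1 (120), #2 (81), #4 (40), #5 (162), #6 (180).
Sum: 120 + 81 + 40 + 162 + 180 = 583.

583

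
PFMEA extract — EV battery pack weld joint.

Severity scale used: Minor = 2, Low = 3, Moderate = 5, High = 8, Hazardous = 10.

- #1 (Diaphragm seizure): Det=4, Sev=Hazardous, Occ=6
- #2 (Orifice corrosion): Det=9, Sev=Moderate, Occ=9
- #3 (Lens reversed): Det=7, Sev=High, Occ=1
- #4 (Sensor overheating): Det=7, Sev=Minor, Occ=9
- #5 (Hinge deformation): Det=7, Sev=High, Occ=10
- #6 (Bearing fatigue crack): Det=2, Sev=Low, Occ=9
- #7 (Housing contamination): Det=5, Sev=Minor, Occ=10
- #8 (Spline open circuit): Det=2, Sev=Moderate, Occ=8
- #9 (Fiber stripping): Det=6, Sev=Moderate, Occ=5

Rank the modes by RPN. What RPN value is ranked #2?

405

RPN = Severity × Occurrence × Detection:
  #1: 10 × 6 × 4 = 240
  #2: 5 × 9 × 9 = 405
  #3: 8 × 1 × 7 = 56
  #4: 2 × 9 × 7 = 126
  #5: 8 × 10 × 7 = 560
  #6: 3 × 9 × 2 = 54
  #7: 2 × 10 × 5 = 100
  #8: 5 × 8 × 2 = 80
  #9: 5 × 5 × 6 = 150
Sorted descending: 560, 405, 240, 150, 126, 100, 80, 56, 54.
The second-highest RPN is 405 (#2).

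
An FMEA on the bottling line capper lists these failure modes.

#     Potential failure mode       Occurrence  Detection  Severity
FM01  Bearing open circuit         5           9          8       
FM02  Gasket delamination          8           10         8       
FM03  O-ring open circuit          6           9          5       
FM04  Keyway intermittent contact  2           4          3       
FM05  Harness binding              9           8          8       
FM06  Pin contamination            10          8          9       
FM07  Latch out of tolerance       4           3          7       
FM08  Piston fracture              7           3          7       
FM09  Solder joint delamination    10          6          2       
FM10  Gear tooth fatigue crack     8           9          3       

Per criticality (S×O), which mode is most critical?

Criticality = Severity × Occurrence:
  FM01: 8 × 5 = 40
  FM02: 8 × 8 = 64
  FM03: 5 × 6 = 30
  FM04: 3 × 2 = 6
  FM05: 8 × 9 = 72
  FM06: 9 × 10 = 90
  FM07: 7 × 4 = 28
  FM08: 7 × 7 = 49
  FM09: 2 × 10 = 20
  FM10: 3 × 8 = 24
Highest criticality is 90 → FM06.

FM06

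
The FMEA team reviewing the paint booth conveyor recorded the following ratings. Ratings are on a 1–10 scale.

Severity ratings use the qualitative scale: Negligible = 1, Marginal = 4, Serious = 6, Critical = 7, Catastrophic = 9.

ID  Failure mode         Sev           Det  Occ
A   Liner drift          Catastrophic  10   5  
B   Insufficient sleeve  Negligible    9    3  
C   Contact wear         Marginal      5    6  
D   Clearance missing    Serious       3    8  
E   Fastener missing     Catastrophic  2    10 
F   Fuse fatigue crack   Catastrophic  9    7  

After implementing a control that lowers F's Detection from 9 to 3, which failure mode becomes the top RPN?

RPN = Severity × Occurrence × Detection:
  A: 9 × 5 × 10 = 450
  B: 1 × 3 × 9 = 27
  C: 4 × 6 × 5 = 120
  D: 6 × 8 × 3 = 144
  E: 9 × 10 × 2 = 180
  F: 9 × 7 × 9 = 567
After action: F → 9 × 7 × 3 = 189.
Revised RPNs: A=450, F=189, E=180, D=144, C=120, B=27.
Highest is now A (450).

A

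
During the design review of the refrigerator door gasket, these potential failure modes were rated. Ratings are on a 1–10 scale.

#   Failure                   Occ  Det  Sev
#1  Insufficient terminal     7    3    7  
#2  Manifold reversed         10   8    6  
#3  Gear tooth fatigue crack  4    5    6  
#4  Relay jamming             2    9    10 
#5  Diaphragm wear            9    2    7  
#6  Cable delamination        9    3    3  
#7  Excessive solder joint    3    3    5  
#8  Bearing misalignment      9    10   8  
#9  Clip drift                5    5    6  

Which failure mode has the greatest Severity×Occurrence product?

Criticality = Severity × Occurrence:
  #1: 7 × 7 = 49
  #2: 6 × 10 = 60
  #3: 6 × 4 = 24
  #4: 10 × 2 = 20
  #5: 7 × 9 = 63
  #6: 3 × 9 = 27
  #7: 5 × 3 = 15
  #8: 8 × 9 = 72
  #9: 6 × 5 = 30
Highest criticality is 72 → #8.

#8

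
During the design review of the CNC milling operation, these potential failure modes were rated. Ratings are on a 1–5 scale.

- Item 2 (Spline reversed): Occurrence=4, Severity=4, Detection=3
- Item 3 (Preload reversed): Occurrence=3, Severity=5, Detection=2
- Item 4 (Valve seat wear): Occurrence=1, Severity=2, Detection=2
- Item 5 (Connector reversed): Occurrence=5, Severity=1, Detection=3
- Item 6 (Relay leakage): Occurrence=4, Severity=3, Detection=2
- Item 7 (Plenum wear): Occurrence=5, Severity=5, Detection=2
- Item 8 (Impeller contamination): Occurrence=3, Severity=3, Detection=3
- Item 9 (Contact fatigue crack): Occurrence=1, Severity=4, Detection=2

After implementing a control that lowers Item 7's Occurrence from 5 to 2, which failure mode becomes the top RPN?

RPN = Severity × Occurrence × Detection:
  Item 2: 4 × 4 × 3 = 48
  Item 3: 5 × 3 × 2 = 30
  Item 4: 2 × 1 × 2 = 4
  Item 5: 1 × 5 × 3 = 15
  Item 6: 3 × 4 × 2 = 24
  Item 7: 5 × 5 × 2 = 50
  Item 8: 3 × 3 × 3 = 27
  Item 9: 4 × 1 × 2 = 8
After action: Item 7 → 5 × 2 × 2 = 20.
Revised RPNs: Item 2=48, Item 3=30, Item 8=27, Item 6=24, Item 7=20, Item 5=15, Item 9=8, Item 4=4.
Highest is now Item 2 (48).

Item 2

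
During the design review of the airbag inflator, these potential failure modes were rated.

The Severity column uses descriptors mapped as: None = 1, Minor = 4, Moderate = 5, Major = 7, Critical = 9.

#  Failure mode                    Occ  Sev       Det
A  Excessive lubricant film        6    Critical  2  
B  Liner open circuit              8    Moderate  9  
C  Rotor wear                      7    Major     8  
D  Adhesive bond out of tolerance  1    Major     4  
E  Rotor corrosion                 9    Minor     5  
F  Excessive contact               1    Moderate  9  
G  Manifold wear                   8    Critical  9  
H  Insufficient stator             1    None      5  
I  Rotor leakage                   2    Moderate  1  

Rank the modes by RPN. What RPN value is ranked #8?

RPN = Severity × Occurrence × Detection:
  A: 9 × 6 × 2 = 108
  B: 5 × 8 × 9 = 360
  C: 7 × 7 × 8 = 392
  D: 7 × 1 × 4 = 28
  E: 4 × 9 × 5 = 180
  F: 5 × 1 × 9 = 45
  G: 9 × 8 × 9 = 648
  H: 1 × 1 × 5 = 5
  I: 5 × 2 × 1 = 10
Sorted descending: 648, 392, 360, 180, 108, 45, 28, 10, 5.
The eighth-highest RPN is 10 (I).

10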